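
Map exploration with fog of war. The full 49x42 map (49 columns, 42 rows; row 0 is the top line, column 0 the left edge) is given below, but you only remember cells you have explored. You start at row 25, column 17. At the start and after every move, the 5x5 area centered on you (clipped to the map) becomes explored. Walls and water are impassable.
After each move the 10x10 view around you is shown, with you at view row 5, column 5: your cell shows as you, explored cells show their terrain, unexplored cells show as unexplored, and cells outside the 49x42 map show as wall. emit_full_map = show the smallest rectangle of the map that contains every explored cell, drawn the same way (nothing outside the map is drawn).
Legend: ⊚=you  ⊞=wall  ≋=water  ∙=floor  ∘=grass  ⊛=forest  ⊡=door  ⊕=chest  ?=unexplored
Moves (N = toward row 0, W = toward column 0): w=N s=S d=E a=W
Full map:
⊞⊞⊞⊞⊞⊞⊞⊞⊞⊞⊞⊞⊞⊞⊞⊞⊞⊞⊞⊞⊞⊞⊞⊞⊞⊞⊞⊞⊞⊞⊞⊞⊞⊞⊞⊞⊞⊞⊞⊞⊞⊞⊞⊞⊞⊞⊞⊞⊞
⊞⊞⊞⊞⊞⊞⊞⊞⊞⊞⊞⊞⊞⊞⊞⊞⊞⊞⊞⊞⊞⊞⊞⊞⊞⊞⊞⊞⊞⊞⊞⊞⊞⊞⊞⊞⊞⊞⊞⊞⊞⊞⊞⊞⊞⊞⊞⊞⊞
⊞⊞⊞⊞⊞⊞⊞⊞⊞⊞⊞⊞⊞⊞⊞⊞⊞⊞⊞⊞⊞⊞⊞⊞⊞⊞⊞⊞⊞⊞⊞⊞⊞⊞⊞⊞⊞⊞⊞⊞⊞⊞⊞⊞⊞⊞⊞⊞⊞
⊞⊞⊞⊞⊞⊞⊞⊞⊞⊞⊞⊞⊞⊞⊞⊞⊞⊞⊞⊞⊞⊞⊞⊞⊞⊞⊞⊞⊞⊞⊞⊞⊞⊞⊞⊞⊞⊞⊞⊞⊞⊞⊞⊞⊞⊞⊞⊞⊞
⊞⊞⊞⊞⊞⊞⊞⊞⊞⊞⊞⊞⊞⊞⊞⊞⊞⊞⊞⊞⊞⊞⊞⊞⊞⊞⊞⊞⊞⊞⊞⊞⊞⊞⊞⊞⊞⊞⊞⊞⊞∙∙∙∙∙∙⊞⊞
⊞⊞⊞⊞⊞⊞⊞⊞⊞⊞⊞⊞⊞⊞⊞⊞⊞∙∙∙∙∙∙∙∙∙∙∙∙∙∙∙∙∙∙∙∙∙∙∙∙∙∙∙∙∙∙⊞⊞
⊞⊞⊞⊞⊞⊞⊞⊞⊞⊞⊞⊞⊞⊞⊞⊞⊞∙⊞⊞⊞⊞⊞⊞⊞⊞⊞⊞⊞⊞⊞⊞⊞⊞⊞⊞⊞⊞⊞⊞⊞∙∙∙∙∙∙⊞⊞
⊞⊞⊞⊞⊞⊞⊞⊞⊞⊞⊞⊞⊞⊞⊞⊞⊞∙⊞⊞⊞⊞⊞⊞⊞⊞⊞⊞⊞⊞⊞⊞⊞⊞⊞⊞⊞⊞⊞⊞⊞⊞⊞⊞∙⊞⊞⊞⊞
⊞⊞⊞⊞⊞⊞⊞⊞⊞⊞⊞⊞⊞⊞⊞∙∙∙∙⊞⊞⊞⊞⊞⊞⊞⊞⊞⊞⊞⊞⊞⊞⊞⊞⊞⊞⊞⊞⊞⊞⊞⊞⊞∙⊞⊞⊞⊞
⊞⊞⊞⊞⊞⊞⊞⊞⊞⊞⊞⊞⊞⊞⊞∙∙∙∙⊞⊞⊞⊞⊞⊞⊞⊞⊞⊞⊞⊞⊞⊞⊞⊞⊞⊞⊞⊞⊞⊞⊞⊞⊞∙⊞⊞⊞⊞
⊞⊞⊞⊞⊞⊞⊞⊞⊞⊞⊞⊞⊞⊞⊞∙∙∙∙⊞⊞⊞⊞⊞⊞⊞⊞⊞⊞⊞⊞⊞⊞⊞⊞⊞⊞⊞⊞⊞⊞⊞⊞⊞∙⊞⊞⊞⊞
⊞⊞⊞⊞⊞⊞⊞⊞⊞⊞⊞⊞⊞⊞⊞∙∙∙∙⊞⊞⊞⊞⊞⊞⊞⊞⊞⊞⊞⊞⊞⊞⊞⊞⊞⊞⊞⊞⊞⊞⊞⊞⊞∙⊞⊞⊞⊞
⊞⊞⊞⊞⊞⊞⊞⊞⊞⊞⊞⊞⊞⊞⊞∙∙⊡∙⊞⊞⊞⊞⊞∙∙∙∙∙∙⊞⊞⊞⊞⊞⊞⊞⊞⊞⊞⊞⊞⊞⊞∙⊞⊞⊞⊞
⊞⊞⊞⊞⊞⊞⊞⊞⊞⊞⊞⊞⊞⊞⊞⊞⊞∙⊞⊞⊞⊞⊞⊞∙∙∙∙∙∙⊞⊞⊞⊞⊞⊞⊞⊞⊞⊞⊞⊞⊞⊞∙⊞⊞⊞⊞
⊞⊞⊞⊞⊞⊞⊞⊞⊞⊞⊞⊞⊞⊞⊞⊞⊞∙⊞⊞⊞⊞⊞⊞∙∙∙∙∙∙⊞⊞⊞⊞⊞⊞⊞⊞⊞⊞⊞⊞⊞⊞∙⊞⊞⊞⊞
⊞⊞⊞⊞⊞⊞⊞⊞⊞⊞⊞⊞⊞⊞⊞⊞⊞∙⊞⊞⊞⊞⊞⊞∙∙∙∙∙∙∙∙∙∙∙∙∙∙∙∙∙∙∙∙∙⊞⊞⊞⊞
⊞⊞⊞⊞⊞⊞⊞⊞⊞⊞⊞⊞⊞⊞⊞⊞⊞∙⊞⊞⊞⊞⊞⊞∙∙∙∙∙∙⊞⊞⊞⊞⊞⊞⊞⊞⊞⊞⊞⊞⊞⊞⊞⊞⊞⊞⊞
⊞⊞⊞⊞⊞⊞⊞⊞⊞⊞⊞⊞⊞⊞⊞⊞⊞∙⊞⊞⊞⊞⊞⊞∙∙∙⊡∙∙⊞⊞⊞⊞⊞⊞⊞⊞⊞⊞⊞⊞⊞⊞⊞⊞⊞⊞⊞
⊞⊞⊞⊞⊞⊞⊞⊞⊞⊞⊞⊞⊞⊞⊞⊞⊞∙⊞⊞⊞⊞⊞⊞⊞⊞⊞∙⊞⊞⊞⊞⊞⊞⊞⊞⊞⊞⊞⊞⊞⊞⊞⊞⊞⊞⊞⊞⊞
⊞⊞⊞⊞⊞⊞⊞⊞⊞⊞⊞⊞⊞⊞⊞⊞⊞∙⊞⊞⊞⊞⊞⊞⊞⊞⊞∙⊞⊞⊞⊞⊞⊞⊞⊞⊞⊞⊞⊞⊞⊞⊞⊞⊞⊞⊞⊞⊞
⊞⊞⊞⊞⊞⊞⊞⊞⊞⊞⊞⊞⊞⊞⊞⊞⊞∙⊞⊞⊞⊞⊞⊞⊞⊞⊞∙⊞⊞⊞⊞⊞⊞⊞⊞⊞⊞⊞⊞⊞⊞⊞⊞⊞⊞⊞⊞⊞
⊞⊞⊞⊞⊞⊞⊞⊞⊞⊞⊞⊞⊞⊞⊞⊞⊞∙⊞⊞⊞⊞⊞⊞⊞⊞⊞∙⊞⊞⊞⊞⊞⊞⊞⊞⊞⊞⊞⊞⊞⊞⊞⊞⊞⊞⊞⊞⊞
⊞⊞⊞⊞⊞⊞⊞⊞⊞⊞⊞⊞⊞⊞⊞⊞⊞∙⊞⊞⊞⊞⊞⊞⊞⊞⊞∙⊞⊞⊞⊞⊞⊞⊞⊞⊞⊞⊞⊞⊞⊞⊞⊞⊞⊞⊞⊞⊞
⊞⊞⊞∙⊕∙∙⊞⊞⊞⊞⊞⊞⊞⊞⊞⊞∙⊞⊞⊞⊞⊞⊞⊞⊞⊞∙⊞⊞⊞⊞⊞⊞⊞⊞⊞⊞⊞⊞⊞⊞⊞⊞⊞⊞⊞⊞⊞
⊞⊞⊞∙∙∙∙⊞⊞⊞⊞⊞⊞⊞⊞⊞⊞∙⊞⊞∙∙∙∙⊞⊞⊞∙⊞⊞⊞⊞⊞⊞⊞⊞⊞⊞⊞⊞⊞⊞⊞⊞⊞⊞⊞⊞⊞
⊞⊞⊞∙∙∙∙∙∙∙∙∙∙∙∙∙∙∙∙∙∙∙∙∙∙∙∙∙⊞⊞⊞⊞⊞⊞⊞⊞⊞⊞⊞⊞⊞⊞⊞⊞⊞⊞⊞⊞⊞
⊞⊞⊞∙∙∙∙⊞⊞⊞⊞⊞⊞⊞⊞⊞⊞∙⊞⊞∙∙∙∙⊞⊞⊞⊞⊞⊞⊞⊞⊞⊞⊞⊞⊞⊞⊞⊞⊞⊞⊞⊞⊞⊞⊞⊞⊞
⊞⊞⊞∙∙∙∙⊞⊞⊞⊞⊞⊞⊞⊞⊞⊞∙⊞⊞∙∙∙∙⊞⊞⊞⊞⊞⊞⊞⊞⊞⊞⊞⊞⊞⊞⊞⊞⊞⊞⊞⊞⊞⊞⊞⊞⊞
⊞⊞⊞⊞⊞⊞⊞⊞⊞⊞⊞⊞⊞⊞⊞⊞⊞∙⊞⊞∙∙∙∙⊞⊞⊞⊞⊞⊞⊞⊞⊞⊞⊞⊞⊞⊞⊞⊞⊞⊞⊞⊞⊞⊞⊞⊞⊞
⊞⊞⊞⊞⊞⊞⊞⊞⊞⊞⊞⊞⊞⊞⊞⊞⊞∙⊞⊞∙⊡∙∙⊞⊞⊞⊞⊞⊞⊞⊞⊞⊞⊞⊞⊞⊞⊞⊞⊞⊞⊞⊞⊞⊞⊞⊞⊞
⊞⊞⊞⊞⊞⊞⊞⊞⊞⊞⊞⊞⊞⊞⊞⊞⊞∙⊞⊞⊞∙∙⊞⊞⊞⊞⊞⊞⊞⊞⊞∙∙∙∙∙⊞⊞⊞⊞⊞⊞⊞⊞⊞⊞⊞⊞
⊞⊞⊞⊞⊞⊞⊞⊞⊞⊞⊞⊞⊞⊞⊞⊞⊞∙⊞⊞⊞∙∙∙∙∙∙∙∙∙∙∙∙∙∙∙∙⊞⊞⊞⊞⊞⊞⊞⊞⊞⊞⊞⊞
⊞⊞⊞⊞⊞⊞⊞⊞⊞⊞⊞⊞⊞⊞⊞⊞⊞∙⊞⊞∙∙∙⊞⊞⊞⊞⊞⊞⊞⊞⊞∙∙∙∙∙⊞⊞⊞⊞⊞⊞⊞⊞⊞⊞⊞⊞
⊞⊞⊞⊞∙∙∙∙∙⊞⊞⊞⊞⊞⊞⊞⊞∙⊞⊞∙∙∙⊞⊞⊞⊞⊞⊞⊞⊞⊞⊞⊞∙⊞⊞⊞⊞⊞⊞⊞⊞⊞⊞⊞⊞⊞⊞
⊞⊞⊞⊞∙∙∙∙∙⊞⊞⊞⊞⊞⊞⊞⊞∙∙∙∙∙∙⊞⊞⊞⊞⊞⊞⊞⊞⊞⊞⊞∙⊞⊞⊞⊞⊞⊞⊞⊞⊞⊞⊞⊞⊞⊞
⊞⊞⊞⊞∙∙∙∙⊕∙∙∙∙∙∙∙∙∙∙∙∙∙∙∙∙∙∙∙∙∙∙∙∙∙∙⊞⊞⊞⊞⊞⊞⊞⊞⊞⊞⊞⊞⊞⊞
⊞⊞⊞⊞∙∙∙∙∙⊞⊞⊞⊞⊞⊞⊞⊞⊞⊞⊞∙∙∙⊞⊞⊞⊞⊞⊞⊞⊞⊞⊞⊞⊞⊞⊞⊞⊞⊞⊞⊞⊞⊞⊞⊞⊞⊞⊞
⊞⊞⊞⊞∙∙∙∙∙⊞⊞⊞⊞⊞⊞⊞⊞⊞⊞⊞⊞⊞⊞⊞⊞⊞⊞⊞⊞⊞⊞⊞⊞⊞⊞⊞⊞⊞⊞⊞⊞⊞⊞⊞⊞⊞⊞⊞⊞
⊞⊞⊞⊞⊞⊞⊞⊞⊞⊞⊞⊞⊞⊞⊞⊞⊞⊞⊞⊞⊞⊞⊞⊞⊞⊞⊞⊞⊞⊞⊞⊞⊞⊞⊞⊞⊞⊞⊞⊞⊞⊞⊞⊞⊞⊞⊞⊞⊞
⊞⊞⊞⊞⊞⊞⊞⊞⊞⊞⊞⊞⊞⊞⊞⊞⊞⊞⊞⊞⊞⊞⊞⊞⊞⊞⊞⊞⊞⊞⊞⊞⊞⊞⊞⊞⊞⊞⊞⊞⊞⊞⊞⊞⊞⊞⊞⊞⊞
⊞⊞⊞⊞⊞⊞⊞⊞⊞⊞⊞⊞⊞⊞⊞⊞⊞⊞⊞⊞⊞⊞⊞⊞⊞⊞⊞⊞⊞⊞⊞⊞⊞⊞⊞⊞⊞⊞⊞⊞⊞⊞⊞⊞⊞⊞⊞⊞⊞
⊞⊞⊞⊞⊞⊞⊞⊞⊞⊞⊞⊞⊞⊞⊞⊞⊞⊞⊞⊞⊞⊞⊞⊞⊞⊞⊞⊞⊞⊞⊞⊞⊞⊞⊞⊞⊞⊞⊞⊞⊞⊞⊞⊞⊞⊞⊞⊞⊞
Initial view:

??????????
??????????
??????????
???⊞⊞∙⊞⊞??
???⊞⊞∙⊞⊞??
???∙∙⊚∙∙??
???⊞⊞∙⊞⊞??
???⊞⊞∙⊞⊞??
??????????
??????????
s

??????????
??????????
???⊞⊞∙⊞⊞??
???⊞⊞∙⊞⊞??
???∙∙∙∙∙??
???⊞⊞⊚⊞⊞??
???⊞⊞∙⊞⊞??
???⊞⊞∙⊞⊞??
??????????
??????????

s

??????????
???⊞⊞∙⊞⊞??
???⊞⊞∙⊞⊞??
???∙∙∙∙∙??
???⊞⊞∙⊞⊞??
???⊞⊞⊚⊞⊞??
???⊞⊞∙⊞⊞??
???⊞⊞∙⊞⊞??
??????????
??????????

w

??????????
??????????
???⊞⊞∙⊞⊞??
???⊞⊞∙⊞⊞??
???∙∙∙∙∙??
???⊞⊞⊚⊞⊞??
???⊞⊞∙⊞⊞??
???⊞⊞∙⊞⊞??
???⊞⊞∙⊞⊞??
??????????

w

??????????
??????????
??????????
???⊞⊞∙⊞⊞??
???⊞⊞∙⊞⊞??
???∙∙⊚∙∙??
???⊞⊞∙⊞⊞??
???⊞⊞∙⊞⊞??
???⊞⊞∙⊞⊞??
???⊞⊞∙⊞⊞??

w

??????????
??????????
??????????
???⊞⊞∙⊞⊞??
???⊞⊞∙⊞⊞??
???⊞⊞⊚⊞⊞??
???∙∙∙∙∙??
???⊞⊞∙⊞⊞??
???⊞⊞∙⊞⊞??
???⊞⊞∙⊞⊞??

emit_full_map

⊞⊞∙⊞⊞
⊞⊞∙⊞⊞
⊞⊞⊚⊞⊞
∙∙∙∙∙
⊞⊞∙⊞⊞
⊞⊞∙⊞⊞
⊞⊞∙⊞⊞
⊞⊞∙⊞⊞

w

??????????
??????????
??????????
???⊞⊞∙⊞⊞??
???⊞⊞∙⊞⊞??
???⊞⊞⊚⊞⊞??
???⊞⊞∙⊞⊞??
???∙∙∙∙∙??
???⊞⊞∙⊞⊞??
???⊞⊞∙⊞⊞??

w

??????????
??????????
??????????
???⊞⊞∙⊞⊞??
???⊞⊞∙⊞⊞??
???⊞⊞⊚⊞⊞??
???⊞⊞∙⊞⊞??
???⊞⊞∙⊞⊞??
???∙∙∙∙∙??
???⊞⊞∙⊞⊞??

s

??????????
??????????
???⊞⊞∙⊞⊞??
???⊞⊞∙⊞⊞??
???⊞⊞∙⊞⊞??
???⊞⊞⊚⊞⊞??
???⊞⊞∙⊞⊞??
???∙∙∙∙∙??
???⊞⊞∙⊞⊞??
???⊞⊞∙⊞⊞??

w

??????????
??????????
??????????
???⊞⊞∙⊞⊞??
???⊞⊞∙⊞⊞??
???⊞⊞⊚⊞⊞??
???⊞⊞∙⊞⊞??
???⊞⊞∙⊞⊞??
???∙∙∙∙∙??
???⊞⊞∙⊞⊞??

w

??????????
??????????
??????????
???⊞⊞∙⊞⊞??
???⊞⊞∙⊞⊞??
???⊞⊞⊚⊞⊞??
???⊞⊞∙⊞⊞??
???⊞⊞∙⊞⊞??
???⊞⊞∙⊞⊞??
???∙∙∙∙∙??

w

??????????
??????????
??????????
???⊞⊞∙⊞⊞??
???⊞⊞∙⊞⊞??
???⊞⊞⊚⊞⊞??
???⊞⊞∙⊞⊞??
???⊞⊞∙⊞⊞??
???⊞⊞∙⊞⊞??
???⊞⊞∙⊞⊞??

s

??????????
??????????
???⊞⊞∙⊞⊞??
???⊞⊞∙⊞⊞??
???⊞⊞∙⊞⊞??
???⊞⊞⊚⊞⊞??
???⊞⊞∙⊞⊞??
???⊞⊞∙⊞⊞??
???⊞⊞∙⊞⊞??
???∙∙∙∙∙??

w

??????????
??????????
??????????
???⊞⊞∙⊞⊞??
???⊞⊞∙⊞⊞??
???⊞⊞⊚⊞⊞??
???⊞⊞∙⊞⊞??
???⊞⊞∙⊞⊞??
???⊞⊞∙⊞⊞??
???⊞⊞∙⊞⊞??


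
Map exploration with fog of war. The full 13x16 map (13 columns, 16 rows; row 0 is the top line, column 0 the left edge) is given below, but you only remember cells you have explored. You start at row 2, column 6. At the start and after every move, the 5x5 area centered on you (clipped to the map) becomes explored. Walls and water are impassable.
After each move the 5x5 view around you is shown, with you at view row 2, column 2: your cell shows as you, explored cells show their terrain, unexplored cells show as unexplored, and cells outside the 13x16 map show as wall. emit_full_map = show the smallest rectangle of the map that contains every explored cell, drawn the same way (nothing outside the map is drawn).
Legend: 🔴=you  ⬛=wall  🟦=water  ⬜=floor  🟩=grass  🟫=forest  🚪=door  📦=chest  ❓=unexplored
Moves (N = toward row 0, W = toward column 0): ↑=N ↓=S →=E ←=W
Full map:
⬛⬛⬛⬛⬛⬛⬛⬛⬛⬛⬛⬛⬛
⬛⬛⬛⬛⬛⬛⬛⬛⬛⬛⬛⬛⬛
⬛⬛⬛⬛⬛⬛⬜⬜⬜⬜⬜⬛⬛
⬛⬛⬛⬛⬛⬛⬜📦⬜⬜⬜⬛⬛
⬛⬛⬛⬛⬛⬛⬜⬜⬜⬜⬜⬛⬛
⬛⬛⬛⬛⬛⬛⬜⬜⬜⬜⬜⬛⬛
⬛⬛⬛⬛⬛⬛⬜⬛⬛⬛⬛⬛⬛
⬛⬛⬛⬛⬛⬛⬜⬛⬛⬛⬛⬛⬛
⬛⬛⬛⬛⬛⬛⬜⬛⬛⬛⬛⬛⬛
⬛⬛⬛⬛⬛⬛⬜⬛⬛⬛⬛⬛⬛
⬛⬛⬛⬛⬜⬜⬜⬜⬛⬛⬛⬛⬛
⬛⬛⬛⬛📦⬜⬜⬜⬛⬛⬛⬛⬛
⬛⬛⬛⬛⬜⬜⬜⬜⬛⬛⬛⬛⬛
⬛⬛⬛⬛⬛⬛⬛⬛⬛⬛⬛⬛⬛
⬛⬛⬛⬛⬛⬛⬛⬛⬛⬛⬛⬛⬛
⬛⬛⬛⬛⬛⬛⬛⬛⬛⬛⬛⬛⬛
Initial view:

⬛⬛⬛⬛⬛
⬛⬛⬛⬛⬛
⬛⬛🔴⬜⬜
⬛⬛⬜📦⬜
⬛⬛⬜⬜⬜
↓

⬛⬛⬛⬛⬛
⬛⬛⬜⬜⬜
⬛⬛🔴📦⬜
⬛⬛⬜⬜⬜
⬛⬛⬜⬜⬜

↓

⬛⬛⬜⬜⬜
⬛⬛⬜📦⬜
⬛⬛🔴⬜⬜
⬛⬛⬜⬜⬜
⬛⬛⬜⬛⬛

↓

⬛⬛⬜📦⬜
⬛⬛⬜⬜⬜
⬛⬛🔴⬜⬜
⬛⬛⬜⬛⬛
⬛⬛⬜⬛⬛

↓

⬛⬛⬜⬜⬜
⬛⬛⬜⬜⬜
⬛⬛🔴⬛⬛
⬛⬛⬜⬛⬛
⬛⬛⬜⬛⬛

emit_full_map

⬛⬛⬛⬛⬛
⬛⬛⬛⬛⬛
⬛⬛⬜⬜⬜
⬛⬛⬜📦⬜
⬛⬛⬜⬜⬜
⬛⬛⬜⬜⬜
⬛⬛🔴⬛⬛
⬛⬛⬜⬛⬛
⬛⬛⬜⬛⬛

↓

⬛⬛⬜⬜⬜
⬛⬛⬜⬛⬛
⬛⬛🔴⬛⬛
⬛⬛⬜⬛⬛
⬛⬛⬜⬛⬛

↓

⬛⬛⬜⬛⬛
⬛⬛⬜⬛⬛
⬛⬛🔴⬛⬛
⬛⬛⬜⬛⬛
⬜⬜⬜⬜⬛

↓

⬛⬛⬜⬛⬛
⬛⬛⬜⬛⬛
⬛⬛🔴⬛⬛
⬜⬜⬜⬜⬛
📦⬜⬜⬜⬛

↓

⬛⬛⬜⬛⬛
⬛⬛⬜⬛⬛
⬜⬜🔴⬜⬛
📦⬜⬜⬜⬛
⬜⬜⬜⬜⬛

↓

⬛⬛⬜⬛⬛
⬜⬜⬜⬜⬛
📦⬜🔴⬜⬛
⬜⬜⬜⬜⬛
⬛⬛⬛⬛⬛

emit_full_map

⬛⬛⬛⬛⬛
⬛⬛⬛⬛⬛
⬛⬛⬜⬜⬜
⬛⬛⬜📦⬜
⬛⬛⬜⬜⬜
⬛⬛⬜⬜⬜
⬛⬛⬜⬛⬛
⬛⬛⬜⬛⬛
⬛⬛⬜⬛⬛
⬛⬛⬜⬛⬛
⬜⬜⬜⬜⬛
📦⬜🔴⬜⬛
⬜⬜⬜⬜⬛
⬛⬛⬛⬛⬛

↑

⬛⬛⬜⬛⬛
⬛⬛⬜⬛⬛
⬜⬜🔴⬜⬛
📦⬜⬜⬜⬛
⬜⬜⬜⬜⬛

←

⬛⬛⬛⬜⬛
⬛⬛⬛⬜⬛
⬛⬜🔴⬜⬜
⬛📦⬜⬜⬜
⬛⬜⬜⬜⬜

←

⬛⬛⬛⬛⬜
⬛⬛⬛⬛⬜
⬛⬛🔴⬜⬜
⬛⬛📦⬜⬜
⬛⬛⬜⬜⬜

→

⬛⬛⬛⬜⬛
⬛⬛⬛⬜⬛
⬛⬜🔴⬜⬜
⬛📦⬜⬜⬜
⬛⬜⬜⬜⬜


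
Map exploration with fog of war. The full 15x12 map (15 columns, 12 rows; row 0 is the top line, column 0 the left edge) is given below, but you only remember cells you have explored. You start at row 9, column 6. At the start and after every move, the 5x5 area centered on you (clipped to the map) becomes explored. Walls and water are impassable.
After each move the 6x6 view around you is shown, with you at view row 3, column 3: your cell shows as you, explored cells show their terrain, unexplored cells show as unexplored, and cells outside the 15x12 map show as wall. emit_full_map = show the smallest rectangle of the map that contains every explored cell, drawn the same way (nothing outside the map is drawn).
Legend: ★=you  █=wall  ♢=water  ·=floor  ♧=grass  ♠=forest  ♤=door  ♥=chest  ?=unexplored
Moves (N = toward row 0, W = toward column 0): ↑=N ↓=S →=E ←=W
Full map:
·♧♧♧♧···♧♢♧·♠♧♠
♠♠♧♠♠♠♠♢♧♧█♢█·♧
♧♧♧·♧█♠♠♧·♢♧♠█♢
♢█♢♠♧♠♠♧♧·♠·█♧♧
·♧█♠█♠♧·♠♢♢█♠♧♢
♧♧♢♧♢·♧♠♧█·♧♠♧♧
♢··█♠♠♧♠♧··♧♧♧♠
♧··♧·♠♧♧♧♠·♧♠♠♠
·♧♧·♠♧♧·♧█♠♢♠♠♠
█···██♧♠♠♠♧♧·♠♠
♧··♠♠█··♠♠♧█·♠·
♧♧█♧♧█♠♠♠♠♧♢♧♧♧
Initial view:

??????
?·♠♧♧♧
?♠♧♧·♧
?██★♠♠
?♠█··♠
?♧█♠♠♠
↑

??????
?♠♠♧♠♧
?·♠♧♧♧
?♠♧★·♧
?██♧♠♠
?♠█··♠

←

??????
?█♠♠♧♠
?♧·♠♧♧
?·♠★♧·
?·██♧♠
?♠♠█··

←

??????
?·█♠♠♧
?·♧·♠♧
?♧·★♧♧
?··██♧
?·♠♠█·

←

??????
?··█♠♠
?··♧·♠
?♧♧★♠♧
?···██
?··♠♠█

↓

?··█♠♠
?··♧·♠
?♧♧·♠♧
?··★██
?··♠♠█
?♧█♧♧█

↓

?··♧·♠
?♧♧·♠♧
?···██
?··★♠█
?♧█♧♧█
██████

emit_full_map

··█♠♠♧♠♧
··♧·♠♧♧♧
♧♧·♠♧♧·♧
···██♧♠♠
··★♠█··♠
♧█♧♧█♠♠♠

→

··♧·♠♧
♧♧·♠♧♧
···██♧
··♠★█·
♧█♧♧█♠
██████

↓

♧♧·♠♧♧
···██♧
··♠♠█·
♧█♧★█♠
██████
██████

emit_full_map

··█♠♠♧♠♧
··♧·♠♧♧♧
♧♧·♠♧♧·♧
···██♧♠♠
··♠♠█··♠
♧█♧★█♠♠♠


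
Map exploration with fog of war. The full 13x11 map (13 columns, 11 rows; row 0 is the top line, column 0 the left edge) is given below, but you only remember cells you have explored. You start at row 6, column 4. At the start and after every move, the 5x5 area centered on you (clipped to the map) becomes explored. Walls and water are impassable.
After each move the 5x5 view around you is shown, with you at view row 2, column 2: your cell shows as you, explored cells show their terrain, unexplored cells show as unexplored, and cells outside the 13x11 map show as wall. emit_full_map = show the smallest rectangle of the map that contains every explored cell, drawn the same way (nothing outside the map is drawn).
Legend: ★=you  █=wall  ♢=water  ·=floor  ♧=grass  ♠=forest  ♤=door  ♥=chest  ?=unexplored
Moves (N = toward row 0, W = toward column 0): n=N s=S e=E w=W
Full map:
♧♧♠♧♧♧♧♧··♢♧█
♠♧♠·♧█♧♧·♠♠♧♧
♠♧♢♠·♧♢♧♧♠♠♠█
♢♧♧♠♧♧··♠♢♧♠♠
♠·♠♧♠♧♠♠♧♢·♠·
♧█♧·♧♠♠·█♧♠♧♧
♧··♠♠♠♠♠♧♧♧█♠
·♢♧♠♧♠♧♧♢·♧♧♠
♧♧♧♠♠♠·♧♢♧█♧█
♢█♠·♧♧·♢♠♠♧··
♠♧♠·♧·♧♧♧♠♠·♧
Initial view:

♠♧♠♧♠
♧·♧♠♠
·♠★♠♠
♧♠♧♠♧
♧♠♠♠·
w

·♠♧♠♧
█♧·♧♠
··★♠♠
♢♧♠♧♠
♧♧♠♠♠

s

█♧·♧♠
··♠♠♠
♢♧★♧♠
♧♧♠♠♠
█♠·♧♧

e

♧·♧♠♠
·♠♠♠♠
♧♠★♠♧
♧♠♠♠·
♠·♧♧·

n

♠♧♠♧♠
♧·♧♠♠
·♠★♠♠
♧♠♧♠♧
♧♠♠♠·

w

·♠♧♠♧
█♧·♧♠
··★♠♠
♢♧♠♧♠
♧♧♠♠♠

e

♠♧♠♧♠
♧·♧♠♠
·♠★♠♠
♧♠♧♠♧
♧♠♠♠·


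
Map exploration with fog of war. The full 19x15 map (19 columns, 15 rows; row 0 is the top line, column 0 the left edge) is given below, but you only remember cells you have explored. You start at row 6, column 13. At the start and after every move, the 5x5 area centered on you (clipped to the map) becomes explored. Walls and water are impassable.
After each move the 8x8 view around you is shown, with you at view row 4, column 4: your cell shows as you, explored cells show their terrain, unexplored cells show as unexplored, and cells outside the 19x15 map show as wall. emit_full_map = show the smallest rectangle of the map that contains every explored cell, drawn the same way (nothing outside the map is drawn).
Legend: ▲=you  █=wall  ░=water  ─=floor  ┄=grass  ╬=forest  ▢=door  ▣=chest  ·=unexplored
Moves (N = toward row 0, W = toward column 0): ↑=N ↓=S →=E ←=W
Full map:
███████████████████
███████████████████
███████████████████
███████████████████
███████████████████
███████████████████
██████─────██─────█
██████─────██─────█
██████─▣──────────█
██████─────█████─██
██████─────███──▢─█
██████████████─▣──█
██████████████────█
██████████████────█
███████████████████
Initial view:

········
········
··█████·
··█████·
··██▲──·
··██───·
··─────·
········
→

········
········
·██████·
·██████·
·██─▲──·
·██────·
·──────·
········

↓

········
·██████·
·██████·
·██────·
·██─▲──·
·──────·
··████─·
········

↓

·██████·
·██████·
·██────·
·██────·
·───▲──·
··████─·
··██──▢·
········

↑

········
·██████·
·██████·
·██────·
·██─▲──·
·──────·
··████─·
··██──▢·

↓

·██████·
·██████·
·██────·
·██────·
·───▲──·
··████─·
··██──▢·
········

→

██████··
██████··
██─────·
██─────·
────▲──·
·████─█·
·██──▢─·
········

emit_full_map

██████·
██████·
██─────
██─────
────▲──
·████─█
·██──▢─

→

█████··█
█████··█
█─────██
█─────██
────▲─██
████─███
██──▢─██
·······█

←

██████··
██████··
██─────█
██─────█
────▲──█
·████─██
·██──▢─█
········

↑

········
██████··
███████·
██─────█
██──▲──█
───────█
·████─██
·██──▢─█

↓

██████··
███████·
██─────█
██─────█
────▲──█
·████─██
·██──▢─█
········

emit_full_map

██████··
███████·
██─────█
██─────█
────▲──█
·████─██
·██──▢─█

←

·██████·
·███████
·██─────
·██─────
·───▲───
··████─█
··██──▢─
········

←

··██████
··██████
··██────
··██────
··──▲───
··█████─
··███──▢
········

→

·██████·
·███████
·██─────
·██─────
·───▲───
·█████─█
·███──▢─
········

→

██████··
███████·
██─────█
██─────█
────▲──█
█████─██
███──▢─█
········

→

█████··█
██████·█
█─────██
█─────██
────▲─██
████─███
██──▢─██
·······█

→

████··██
█████·██
─────███
─────███
────▲███
███─████
█──▢─███
······██

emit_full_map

██████··
███████·
██─────█
██─────█
──────▲█
█████─██
███──▢─█


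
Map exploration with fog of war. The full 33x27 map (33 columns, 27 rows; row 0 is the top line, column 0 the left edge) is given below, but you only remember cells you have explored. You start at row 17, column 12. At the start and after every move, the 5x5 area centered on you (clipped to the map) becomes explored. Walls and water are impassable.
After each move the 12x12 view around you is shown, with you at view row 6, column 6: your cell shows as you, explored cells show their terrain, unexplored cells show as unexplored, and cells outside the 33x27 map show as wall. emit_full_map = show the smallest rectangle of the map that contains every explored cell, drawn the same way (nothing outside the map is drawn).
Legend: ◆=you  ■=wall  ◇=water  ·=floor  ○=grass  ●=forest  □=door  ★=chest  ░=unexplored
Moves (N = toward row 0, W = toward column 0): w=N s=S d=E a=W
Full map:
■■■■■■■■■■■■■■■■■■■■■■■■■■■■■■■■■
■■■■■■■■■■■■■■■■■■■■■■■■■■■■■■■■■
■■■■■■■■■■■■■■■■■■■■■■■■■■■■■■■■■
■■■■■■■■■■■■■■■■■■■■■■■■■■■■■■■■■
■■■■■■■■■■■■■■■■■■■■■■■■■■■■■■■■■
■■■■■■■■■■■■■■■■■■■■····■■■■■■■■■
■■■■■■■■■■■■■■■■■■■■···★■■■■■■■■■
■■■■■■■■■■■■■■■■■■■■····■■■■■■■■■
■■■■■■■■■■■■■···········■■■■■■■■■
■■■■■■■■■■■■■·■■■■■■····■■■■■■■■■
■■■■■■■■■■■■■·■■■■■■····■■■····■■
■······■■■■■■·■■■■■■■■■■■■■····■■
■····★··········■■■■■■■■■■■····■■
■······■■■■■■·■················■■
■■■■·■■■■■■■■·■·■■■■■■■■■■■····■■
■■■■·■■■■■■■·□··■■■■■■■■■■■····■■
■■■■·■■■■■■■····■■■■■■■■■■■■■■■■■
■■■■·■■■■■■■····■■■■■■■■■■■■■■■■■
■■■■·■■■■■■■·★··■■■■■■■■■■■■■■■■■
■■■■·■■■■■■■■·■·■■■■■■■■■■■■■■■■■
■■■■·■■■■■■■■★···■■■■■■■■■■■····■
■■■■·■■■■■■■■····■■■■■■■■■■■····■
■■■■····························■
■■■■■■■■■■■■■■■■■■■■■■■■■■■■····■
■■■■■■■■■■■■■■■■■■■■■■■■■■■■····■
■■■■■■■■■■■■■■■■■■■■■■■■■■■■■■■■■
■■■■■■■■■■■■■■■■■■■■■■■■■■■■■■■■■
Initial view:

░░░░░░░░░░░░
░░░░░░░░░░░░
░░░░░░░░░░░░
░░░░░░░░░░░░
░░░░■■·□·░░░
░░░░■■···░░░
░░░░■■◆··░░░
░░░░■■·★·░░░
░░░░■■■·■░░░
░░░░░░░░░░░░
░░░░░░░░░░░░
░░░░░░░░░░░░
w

░░░░░░░░░░░░
░░░░░░░░░░░░
░░░░░░░░░░░░
░░░░░░░░░░░░
░░░░■■■·■░░░
░░░░■■·□·░░░
░░░░■■◆··░░░
░░░░■■···░░░
░░░░■■·★·░░░
░░░░■■■·■░░░
░░░░░░░░░░░░
░░░░░░░░░░░░

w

░░░░░░░░░░░░
░░░░░░░░░░░░
░░░░░░░░░░░░
░░░░░░░░░░░░
░░░░■■■·■░░░
░░░░■■■·■░░░
░░░░■■◆□·░░░
░░░░■■···░░░
░░░░■■···░░░
░░░░■■·★·░░░
░░░░■■■·■░░░
░░░░░░░░░░░░

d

░░░░░░░░░░░░
░░░░░░░░░░░░
░░░░░░░░░░░░
░░░░░░░░░░░░
░░░■■■·■·░░░
░░░■■■·■·░░░
░░░■■·◆··░░░
░░░■■····░░░
░░░■■····░░░
░░░■■·★·░░░░
░░░■■■·■░░░░
░░░░░░░░░░░░

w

░░░░░░░░░░░░
░░░░░░░░░░░░
░░░░░░░░░░░░
░░░░░░░░░░░░
░░░░·····░░░
░░░■■■·■·░░░
░░░■■■◆■·░░░
░░░■■·□··░░░
░░░■■····░░░
░░░■■····░░░
░░░■■·★·░░░░
░░░■■■·■░░░░

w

░░░░░░░░░░░░
░░░░░░░░░░░░
░░░░░░░░░░░░
░░░░░░░░░░░░
░░░░■■·■■░░░
░░░░·····░░░
░░░■■■◆■·░░░
░░░■■■·■·░░░
░░░■■·□··░░░
░░░■■····░░░
░░░■■····░░░
░░░■■·★·░░░░

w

░░░░░░░░░░░░
░░░░░░░░░░░░
░░░░░░░░░░░░
░░░░░░░░░░░░
░░░░■■·■■░░░
░░░░■■·■■░░░
░░░░··◆··░░░
░░░■■■·■·░░░
░░░■■■·■·░░░
░░░■■·□··░░░
░░░■■····░░░
░░░■■····░░░

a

░░░░░░░░░░░░
░░░░░░░░░░░░
░░░░░░░░░░░░
░░░░░░░░░░░░
░░░░■■■·■■░░
░░░░■■■·■■░░
░░░░··◆···░░
░░░░■■■·■·░░
░░░░■■■·■·░░
░░░░■■·□··░░
░░░░■■····░░
░░░░■■····░░

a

░░░░░░░░░░░░
░░░░░░░░░░░░
░░░░░░░░░░░░
░░░░░░░░░░░░
░░░░■■■■·■■░
░░░░■■■■·■■░
░░░░··◆····░
░░░░■■■■·■·░
░░░░■■■■·■·░
░░░░░■■·□··░
░░░░░■■····░
░░░░░■■····░

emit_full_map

■■■■·■■
■■■■·■■
··◆····
■■■■·■·
■■■■·■·
░■■·□··
░■■····
░■■····
░■■·★·░
░■■■·■░

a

░░░░░░░░░░░░
░░░░░░░░░░░░
░░░░░░░░░░░░
░░░░░░░░░░░░
░░░░■■■■■·■■
░░░░■■■■■·■■
░░░░··◆·····
░░░░■■■■■·■·
░░░░■■■■■·■·
░░░░░░■■·□··
░░░░░░■■····
░░░░░░■■····

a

░░░░░░░░░░░░
░░░░░░░░░░░░
░░░░░░░░░░░░
░░░░░░░░░░░░
░░░░■■■■■■·■
░░░░■■■■■■·■
░░░░··◆·····
░░░░■■■■■■·■
░░░░■■■■■■·■
░░░░░░░■■·□·
░░░░░░░■■···
░░░░░░░■■···

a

░░░░░░░░░░░░
░░░░░░░░░░░░
░░░░░░░░░░░░
░░░░░░░░░░░░
░░░░■■■■■■■·
░░░░·■■■■■■·
░░░░··◆·····
░░░░·■■■■■■·
░░░░■■■■■■■·
░░░░░░░░■■·□
░░░░░░░░■■··
░░░░░░░░■■··

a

░░░░░░░░░░░░
░░░░░░░░░░░░
░░░░░░░░░░░░
░░░░░░░░░░░░
░░░░■■■■■■■■
░░░░··■■■■■■
░░░░★·◆·····
░░░░··■■■■■■
░░░░■■■■■■■■
░░░░░░░░░■■·
░░░░░░░░░■■·
░░░░░░░░░■■·

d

░░░░░░░░░░░░
░░░░░░░░░░░░
░░░░░░░░░░░░
░░░░░░░░░░░░
░░░■■■■■■■■·
░░░··■■■■■■·
░░░★··◆·····
░░░··■■■■■■·
░░░■■■■■■■■·
░░░░░░░░■■·□
░░░░░░░░■■··
░░░░░░░░■■··

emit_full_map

■■■■■■■■·■■
··■■■■■■·■■
★··◆·······
··■■■■■■·■·
■■■■■■■■·■·
░░░░░■■·□··
░░░░░■■····
░░░░░■■····
░░░░░■■·★·░
░░░░░■■■·■░

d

░░░░░░░░░░░░
░░░░░░░░░░░░
░░░░░░░░░░░░
░░░░░░░░░░░░
░░■■■■■■■■·■
░░··■■■■■■·■
░░★···◆·····
░░··■■■■■■·■
░░■■■■■■■■·■
░░░░░░░■■·□·
░░░░░░░■■···
░░░░░░░■■···

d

░░░░░░░░░░░░
░░░░░░░░░░░░
░░░░░░░░░░░░
░░░░░░░░░░░░
░■■■■■■■■·■■
░··■■■■■■·■■
░★····◆·····
░··■■■■■■·■·
░■■■■■■■■·■·
░░░░░░■■·□··
░░░░░░■■····
░░░░░░■■····

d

░░░░░░░░░░░░
░░░░░░░░░░░░
░░░░░░░░░░░░
░░░░░░░░░░░░
■■■■■■■■·■■░
··■■■■■■·■■░
★·····◆····░
··■■■■■■·■·░
■■■■■■■■·■·░
░░░░░■■·□··░
░░░░░■■····░
░░░░░■■····░

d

░░░░░░░░░░░░
░░░░░░░░░░░░
░░░░░░░░░░░░
░░░░░░░░░░░░
■■■■■■■·■■░░
·■■■■■■·■■░░
······◆···░░
·■■■■■■·■·░░
■■■■■■■·■·░░
░░░░■■·□··░░
░░░░■■····░░
░░░░■■····░░

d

░░░░░░░░░░░░
░░░░░░░░░░░░
░░░░░░░░░░░░
░░░░░░░░░░░░
■■■■■■·■■░░░
■■■■■■·■■░░░
······◆··░░░
■■■■■■·■·░░░
■■■■■■·■·░░░
░░░■■·□··░░░
░░░■■····░░░
░░░■■····░░░

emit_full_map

■■■■■■■■·■■
··■■■■■■·■■
★·······◆··
··■■■■■■·■·
■■■■■■■■·■·
░░░░░■■·□··
░░░░░■■····
░░░░░■■····
░░░░░■■·★·░
░░░░░■■■·■░


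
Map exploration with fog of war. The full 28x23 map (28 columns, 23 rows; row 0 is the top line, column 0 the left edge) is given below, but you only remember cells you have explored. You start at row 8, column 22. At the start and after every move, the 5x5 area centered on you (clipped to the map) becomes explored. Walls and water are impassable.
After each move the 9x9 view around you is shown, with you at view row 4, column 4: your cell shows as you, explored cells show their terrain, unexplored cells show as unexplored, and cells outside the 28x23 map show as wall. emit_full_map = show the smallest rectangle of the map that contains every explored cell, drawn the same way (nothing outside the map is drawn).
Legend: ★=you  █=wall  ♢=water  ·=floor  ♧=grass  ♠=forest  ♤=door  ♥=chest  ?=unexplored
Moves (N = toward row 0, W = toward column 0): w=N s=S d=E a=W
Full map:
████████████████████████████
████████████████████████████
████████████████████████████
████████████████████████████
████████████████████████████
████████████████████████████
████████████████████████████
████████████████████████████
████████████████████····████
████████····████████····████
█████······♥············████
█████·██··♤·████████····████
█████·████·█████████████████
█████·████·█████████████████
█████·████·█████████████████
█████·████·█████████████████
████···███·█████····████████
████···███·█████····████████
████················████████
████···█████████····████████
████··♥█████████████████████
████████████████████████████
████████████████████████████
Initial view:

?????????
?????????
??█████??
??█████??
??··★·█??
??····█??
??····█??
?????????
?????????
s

?????????
??█████??
??█████??
??····█??
??··★·█??
??····█??
??····█??
?????????
?????????

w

?????????
?????????
??█████??
??█████??
??··★·█??
??····█??
??····█??
??····█??
?????????

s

?????????
??█████??
??█████??
??····█??
??··★·█??
??····█??
??····█??
?????????
?????????

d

?????????
?█████???
?██████??
?····██??
?···★██??
?····██??
?····██??
?????????
?????????

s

?█████???
?██████??
?····██??
?····██??
?···★██??
?····██??
??█████??
?????????
?????????

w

?????????
?█████???
?██████??
?····██??
?···★██??
?····██??
?····██??
??█████??
?????????

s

?█████???
?██████??
?····██??
?····██??
?···★██??
?····██??
??█████??
?????????
?????????

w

?????????
?█████???
?██████??
?····██??
?···★██??
?····██??
?····██??
??█████??
?????????

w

?????????
?????????
?██████??
?██████??
?···★██??
?····██??
?····██??
?····██??
??█████??

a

?????????
?????????
??██████?
??██████?
??··★·██?
??····██?
??····██?
??····██?
???█████?

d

?????????
?????????
?██████??
?██████??
?···★██??
?····██??
?····██??
?····██??
??█████??

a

?????????
?????????
??██████?
??██████?
??··★·██?
??····██?
??····██?
??····██?
???█████?

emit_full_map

██████
██████
··★·██
····██
····██
····██
?█████


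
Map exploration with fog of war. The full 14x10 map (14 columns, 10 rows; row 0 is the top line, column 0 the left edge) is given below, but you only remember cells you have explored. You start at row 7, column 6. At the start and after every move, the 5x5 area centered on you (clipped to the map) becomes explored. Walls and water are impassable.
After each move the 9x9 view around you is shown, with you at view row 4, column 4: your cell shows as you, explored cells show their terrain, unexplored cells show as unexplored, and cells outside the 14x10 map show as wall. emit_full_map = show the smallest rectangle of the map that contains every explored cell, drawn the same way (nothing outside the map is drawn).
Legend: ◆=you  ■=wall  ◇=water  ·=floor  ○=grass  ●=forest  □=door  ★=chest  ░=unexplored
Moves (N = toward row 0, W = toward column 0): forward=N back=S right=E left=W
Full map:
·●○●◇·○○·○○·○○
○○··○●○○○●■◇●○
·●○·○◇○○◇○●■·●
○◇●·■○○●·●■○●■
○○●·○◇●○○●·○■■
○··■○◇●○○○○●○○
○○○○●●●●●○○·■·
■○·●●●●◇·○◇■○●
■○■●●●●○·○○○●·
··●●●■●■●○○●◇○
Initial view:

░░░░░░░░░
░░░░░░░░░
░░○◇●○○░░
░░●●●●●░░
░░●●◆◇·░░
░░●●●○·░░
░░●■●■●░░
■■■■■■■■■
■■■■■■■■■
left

░░░░░░░░░
░░░░░░░░░
░░■○◇●○○░
░░○●●●●●░
░░●●◆●◇·░
░░●●●●○·░
░░●●■●■●░
■■■■■■■■■
■■■■■■■■■

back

░░░░░░░░░
░░■○◇●○○░
░░○●●●●●░
░░●●●●◇·░
░░●●◆●○·░
░░●●■●■●░
■■■■■■■■■
■■■■■■■■■
■■■■■■■■■

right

░░░░░░░░░
░■○◇●○○░░
░○●●●●●░░
░●●●●◇·░░
░●●●◆○·░░
░●●■●■●░░
■■■■■■■■■
■■■■■■■■■
■■■■■■■■■

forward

░░░░░░░░░
░░░░░░░░░
░■○◇●○○░░
░○●●●●●░░
░●●●◆◇·░░
░●●●●○·░░
░●●■●■●░░
■■■■■■■■■
■■■■■■■■■

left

░░░░░░░░░
░░░░░░░░░
░░■○◇●○○░
░░○●●●●●░
░░●●◆●◇·░
░░●●●●○·░
░░●●■●■●░
■■■■■■■■■
■■■■■■■■■

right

░░░░░░░░░
░░░░░░░░░
░■○◇●○○░░
░○●●●●●░░
░●●●◆◇·░░
░●●●●○·░░
░●●■●■●░░
■■■■■■■■■
■■■■■■■■■

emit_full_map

■○◇●○○
○●●●●●
●●●◆◇·
●●●●○·
●●■●■●
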